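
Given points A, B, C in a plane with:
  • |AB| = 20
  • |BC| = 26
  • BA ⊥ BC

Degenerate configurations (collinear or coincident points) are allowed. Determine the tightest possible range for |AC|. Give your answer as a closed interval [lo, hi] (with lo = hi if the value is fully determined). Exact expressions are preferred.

|AB| ∈ {20}
|BC| ∈ {26}
|AC| ∈ {2·√(269)}

|AC| = 2·√(269)  (≈ 32.8024)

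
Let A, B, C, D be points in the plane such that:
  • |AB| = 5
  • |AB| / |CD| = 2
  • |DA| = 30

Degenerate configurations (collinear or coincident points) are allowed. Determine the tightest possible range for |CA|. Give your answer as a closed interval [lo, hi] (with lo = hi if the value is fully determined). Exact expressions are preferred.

|CA| ∈ [55/2, 65/2]  (≈ [27.5000, 32.5000])

|AB| ∈ {5}
|AD| ∈ {30}
|CD| ∈ {5/2}
|BD| ∈ [25, 35]
|AC| ∈ [55/2, 65/2]
|BC| ∈ [45/2, 75/2]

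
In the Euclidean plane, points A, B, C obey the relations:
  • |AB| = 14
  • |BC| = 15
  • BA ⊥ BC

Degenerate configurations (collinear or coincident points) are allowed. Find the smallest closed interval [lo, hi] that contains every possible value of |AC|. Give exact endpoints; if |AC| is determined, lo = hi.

|AB| ∈ {14}
|BC| ∈ {15}
|AC| ∈ {√(421)}

|AC| = √(421)  (≈ 20.5183)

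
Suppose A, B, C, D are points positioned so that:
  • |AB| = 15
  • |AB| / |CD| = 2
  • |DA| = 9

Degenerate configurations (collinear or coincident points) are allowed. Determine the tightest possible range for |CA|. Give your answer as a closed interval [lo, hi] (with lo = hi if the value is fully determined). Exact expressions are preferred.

|AB| ∈ {15}
|AD| ∈ {9}
|CD| ∈ {15/2}
|BD| ∈ [6, 24]
|AC| ∈ [3/2, 33/2]
|BC| ∈ [0, 63/2]

|CA| ∈ [3/2, 33/2]  (≈ [1.5000, 16.5000])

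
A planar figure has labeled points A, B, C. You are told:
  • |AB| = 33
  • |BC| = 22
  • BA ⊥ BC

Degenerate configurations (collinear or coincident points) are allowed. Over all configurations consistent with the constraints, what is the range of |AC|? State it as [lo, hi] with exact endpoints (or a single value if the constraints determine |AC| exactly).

|AB| ∈ {33}
|BC| ∈ {22}
|AC| ∈ {11·√(13)}

|AC| = 11·√(13)  (≈ 39.6611)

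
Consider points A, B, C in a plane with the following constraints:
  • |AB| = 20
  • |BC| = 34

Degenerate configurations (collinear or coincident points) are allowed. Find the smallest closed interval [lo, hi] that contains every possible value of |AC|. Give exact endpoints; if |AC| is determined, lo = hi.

|AC| ∈ [14, 54]  (≈ [14.0000, 54.0000])

|AB| ∈ {20}
|BC| ∈ {34}
|AC| ∈ [14, 54]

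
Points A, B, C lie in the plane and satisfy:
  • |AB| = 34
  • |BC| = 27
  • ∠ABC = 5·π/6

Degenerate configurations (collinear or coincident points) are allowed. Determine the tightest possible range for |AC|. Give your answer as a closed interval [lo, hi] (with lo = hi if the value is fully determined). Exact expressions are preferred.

|AC| = √(918·√(3) + 1885)  (≈ 58.9493)

|AB| ∈ {34}
|BC| ∈ {27}
|AC| ∈ {√(918·√(3) + 1885)}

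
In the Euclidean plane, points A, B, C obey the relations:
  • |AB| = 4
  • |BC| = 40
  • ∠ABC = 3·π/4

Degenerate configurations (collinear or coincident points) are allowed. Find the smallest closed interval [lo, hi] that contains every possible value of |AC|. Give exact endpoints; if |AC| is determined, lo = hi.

|AC| = 4·√(10·√(2) + 101)  (≈ 42.9217)

|AB| ∈ {4}
|BC| ∈ {40}
|AC| ∈ {4·√(10·√(2) + 101)}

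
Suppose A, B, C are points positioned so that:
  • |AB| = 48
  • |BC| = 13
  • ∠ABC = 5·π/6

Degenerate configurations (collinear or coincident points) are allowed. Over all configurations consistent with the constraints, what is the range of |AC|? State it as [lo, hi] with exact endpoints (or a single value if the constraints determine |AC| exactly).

|AC| = √(624·√(3) + 2473)  (≈ 59.6138)

|AB| ∈ {48}
|BC| ∈ {13}
|AC| ∈ {√(624·√(3) + 2473)}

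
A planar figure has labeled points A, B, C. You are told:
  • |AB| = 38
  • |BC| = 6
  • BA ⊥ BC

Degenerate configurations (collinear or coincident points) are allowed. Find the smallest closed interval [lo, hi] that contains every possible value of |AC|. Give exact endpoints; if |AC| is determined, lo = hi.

|AC| = 2·√(370)  (≈ 38.4708)

|AB| ∈ {38}
|BC| ∈ {6}
|AC| ∈ {2·√(370)}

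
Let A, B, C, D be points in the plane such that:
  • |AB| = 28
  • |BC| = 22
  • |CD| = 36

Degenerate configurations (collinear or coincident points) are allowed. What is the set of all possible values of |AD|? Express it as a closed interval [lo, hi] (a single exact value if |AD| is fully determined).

|AB| ∈ {28}
|BC| ∈ {22}
|CD| ∈ {36}
|AC| ∈ [6, 50]
|BD| ∈ [14, 58]
|AD| ∈ [0, 86]

|AD| ∈ [0, 86]  (≈ [0.0000, 86.0000])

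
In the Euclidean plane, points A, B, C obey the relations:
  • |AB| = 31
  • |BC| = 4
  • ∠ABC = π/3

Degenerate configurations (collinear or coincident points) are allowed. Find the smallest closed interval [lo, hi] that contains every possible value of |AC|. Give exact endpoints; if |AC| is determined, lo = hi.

|AB| ∈ {31}
|BC| ∈ {4}
|AC| ∈ {√(853)}

|AC| = √(853)  (≈ 29.2062)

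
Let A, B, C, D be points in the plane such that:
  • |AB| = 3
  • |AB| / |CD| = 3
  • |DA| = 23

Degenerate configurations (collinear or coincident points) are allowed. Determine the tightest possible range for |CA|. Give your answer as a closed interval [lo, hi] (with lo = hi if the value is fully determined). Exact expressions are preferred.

|CA| ∈ [22, 24]  (≈ [22.0000, 24.0000])

|AB| ∈ {3}
|AD| ∈ {23}
|CD| ∈ {1}
|BD| ∈ [20, 26]
|AC| ∈ [22, 24]
|BC| ∈ [19, 27]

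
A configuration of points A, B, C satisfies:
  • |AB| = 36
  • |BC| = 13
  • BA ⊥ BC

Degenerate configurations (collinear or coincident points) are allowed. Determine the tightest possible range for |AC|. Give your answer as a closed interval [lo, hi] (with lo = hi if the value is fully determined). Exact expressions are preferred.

|AB| ∈ {36}
|BC| ∈ {13}
|AC| ∈ {√(1465)}

|AC| = √(1465)  (≈ 38.2753)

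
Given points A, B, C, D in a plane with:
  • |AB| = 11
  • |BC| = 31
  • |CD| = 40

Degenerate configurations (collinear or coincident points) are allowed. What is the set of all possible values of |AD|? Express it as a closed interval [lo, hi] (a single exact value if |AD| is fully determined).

|AD| ∈ [0, 82]  (≈ [0.0000, 82.0000])

|AB| ∈ {11}
|BC| ∈ {31}
|CD| ∈ {40}
|AC| ∈ [20, 42]
|BD| ∈ [9, 71]
|AD| ∈ [0, 82]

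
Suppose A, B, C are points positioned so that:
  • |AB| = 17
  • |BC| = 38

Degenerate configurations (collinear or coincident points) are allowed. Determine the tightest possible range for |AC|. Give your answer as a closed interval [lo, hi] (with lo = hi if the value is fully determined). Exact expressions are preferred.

|AC| ∈ [21, 55]  (≈ [21.0000, 55.0000])

|AB| ∈ {17}
|BC| ∈ {38}
|AC| ∈ [21, 55]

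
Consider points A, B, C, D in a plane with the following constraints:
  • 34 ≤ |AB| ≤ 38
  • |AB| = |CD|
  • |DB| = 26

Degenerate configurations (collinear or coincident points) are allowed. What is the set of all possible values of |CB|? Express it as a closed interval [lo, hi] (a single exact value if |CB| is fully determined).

|CB| ∈ [8, 64]  (≈ [8.0000, 64.0000])

|AB| ∈ [34, 38]
|BD| ∈ {26}
|CD| ∈ [34, 38]
|AD| ∈ [8, 64]
|BC| ∈ [8, 64]
|AC| ∈ [0, 102]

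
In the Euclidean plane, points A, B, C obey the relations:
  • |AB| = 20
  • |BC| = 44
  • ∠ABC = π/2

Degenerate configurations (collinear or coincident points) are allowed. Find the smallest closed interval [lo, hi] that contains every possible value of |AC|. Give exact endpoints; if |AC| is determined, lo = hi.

|AC| = 4·√(146)  (≈ 48.3322)

|AB| ∈ {20}
|BC| ∈ {44}
|AC| ∈ {4·√(146)}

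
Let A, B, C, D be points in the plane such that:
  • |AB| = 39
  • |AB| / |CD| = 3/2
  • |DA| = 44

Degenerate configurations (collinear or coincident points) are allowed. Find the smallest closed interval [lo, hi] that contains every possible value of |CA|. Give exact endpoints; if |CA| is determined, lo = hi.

|AB| ∈ {39}
|AD| ∈ {44}
|CD| ∈ {26}
|BD| ∈ [5, 83]
|AC| ∈ [18, 70]
|BC| ∈ [0, 109]

|CA| ∈ [18, 70]  (≈ [18.0000, 70.0000])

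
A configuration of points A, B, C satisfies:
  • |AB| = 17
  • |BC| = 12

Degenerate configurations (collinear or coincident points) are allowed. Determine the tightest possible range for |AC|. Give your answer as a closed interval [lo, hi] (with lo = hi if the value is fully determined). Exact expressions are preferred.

|AB| ∈ {17}
|BC| ∈ {12}
|AC| ∈ [5, 29]

|AC| ∈ [5, 29]  (≈ [5.0000, 29.0000])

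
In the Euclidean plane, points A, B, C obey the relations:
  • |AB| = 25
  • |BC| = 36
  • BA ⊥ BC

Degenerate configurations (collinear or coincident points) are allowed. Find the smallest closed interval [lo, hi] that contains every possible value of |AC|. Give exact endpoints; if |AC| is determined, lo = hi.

|AC| = √(1921)  (≈ 43.8292)

|AB| ∈ {25}
|BC| ∈ {36}
|AC| ∈ {√(1921)}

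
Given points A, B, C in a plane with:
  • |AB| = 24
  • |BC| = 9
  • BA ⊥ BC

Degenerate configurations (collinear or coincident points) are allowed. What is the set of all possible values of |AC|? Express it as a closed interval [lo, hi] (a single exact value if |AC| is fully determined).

|AC| = 3·√(73)  (≈ 25.6320)

|AB| ∈ {24}
|BC| ∈ {9}
|AC| ∈ {3·√(73)}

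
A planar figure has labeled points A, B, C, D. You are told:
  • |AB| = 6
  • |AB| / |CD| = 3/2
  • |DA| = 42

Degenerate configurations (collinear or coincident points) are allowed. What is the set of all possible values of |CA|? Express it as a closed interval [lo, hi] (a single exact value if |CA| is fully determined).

|AB| ∈ {6}
|AD| ∈ {42}
|CD| ∈ {4}
|BD| ∈ [36, 48]
|AC| ∈ [38, 46]
|BC| ∈ [32, 52]

|CA| ∈ [38, 46]  (≈ [38.0000, 46.0000])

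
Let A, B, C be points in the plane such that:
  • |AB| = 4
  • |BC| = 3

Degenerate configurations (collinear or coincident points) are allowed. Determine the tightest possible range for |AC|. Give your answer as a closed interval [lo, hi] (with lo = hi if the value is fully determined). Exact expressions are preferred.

|AC| ∈ [1, 7]  (≈ [1.0000, 7.0000])

|AB| ∈ {4}
|BC| ∈ {3}
|AC| ∈ [1, 7]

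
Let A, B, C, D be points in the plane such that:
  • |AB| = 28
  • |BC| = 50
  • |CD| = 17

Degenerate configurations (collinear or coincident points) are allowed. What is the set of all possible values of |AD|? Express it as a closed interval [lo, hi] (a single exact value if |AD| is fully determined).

|AD| ∈ [5, 95]  (≈ [5.0000, 95.0000])

|AB| ∈ {28}
|BC| ∈ {50}
|CD| ∈ {17}
|AC| ∈ [22, 78]
|BD| ∈ [33, 67]
|AD| ∈ [5, 95]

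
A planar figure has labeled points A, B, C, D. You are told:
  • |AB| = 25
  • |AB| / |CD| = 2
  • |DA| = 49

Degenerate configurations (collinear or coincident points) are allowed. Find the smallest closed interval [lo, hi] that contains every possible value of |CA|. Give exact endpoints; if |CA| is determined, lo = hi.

|CA| ∈ [73/2, 123/2]  (≈ [36.5000, 61.5000])

|AB| ∈ {25}
|AD| ∈ {49}
|CD| ∈ {25/2}
|BD| ∈ [24, 74]
|AC| ∈ [73/2, 123/2]
|BC| ∈ [23/2, 173/2]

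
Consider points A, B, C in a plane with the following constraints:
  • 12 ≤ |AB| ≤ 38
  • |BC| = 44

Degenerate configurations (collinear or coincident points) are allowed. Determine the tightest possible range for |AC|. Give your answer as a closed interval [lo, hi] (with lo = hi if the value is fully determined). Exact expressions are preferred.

|AC| ∈ [6, 82]  (≈ [6.0000, 82.0000])

|AB| ∈ [12, 38]
|BC| ∈ {44}
|AC| ∈ [6, 82]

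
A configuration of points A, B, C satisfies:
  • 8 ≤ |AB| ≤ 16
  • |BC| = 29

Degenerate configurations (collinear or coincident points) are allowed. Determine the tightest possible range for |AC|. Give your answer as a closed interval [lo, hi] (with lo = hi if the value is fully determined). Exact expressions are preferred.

|AC| ∈ [13, 45]  (≈ [13.0000, 45.0000])

|AB| ∈ [8, 16]
|BC| ∈ {29}
|AC| ∈ [13, 45]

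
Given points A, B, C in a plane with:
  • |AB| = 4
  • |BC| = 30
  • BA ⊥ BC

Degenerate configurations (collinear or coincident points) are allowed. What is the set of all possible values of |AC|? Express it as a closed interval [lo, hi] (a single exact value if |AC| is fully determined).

|AC| = 2·√(229)  (≈ 30.2655)

|AB| ∈ {4}
|BC| ∈ {30}
|AC| ∈ {2·√(229)}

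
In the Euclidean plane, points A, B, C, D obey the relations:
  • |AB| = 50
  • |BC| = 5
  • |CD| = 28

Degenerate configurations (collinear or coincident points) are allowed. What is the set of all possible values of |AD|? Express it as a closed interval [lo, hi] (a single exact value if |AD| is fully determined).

|AD| ∈ [17, 83]  (≈ [17.0000, 83.0000])

|AB| ∈ {50}
|BC| ∈ {5}
|CD| ∈ {28}
|AC| ∈ [45, 55]
|BD| ∈ [23, 33]
|AD| ∈ [17, 83]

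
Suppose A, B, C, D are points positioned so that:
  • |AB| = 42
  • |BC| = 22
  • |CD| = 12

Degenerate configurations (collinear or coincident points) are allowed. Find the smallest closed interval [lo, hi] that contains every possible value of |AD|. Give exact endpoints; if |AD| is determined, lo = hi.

|AD| ∈ [8, 76]  (≈ [8.0000, 76.0000])

|AB| ∈ {42}
|BC| ∈ {22}
|CD| ∈ {12}
|AC| ∈ [20, 64]
|BD| ∈ [10, 34]
|AD| ∈ [8, 76]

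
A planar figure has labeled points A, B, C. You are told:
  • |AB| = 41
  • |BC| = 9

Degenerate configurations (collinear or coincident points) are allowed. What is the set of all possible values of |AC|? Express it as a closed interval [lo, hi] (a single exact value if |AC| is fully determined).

|AB| ∈ {41}
|BC| ∈ {9}
|AC| ∈ [32, 50]

|AC| ∈ [32, 50]  (≈ [32.0000, 50.0000])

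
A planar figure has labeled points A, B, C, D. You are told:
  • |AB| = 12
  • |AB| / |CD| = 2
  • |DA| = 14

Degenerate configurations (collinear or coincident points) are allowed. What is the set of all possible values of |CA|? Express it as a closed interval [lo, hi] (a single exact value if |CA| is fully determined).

|AB| ∈ {12}
|AD| ∈ {14}
|CD| ∈ {6}
|BD| ∈ [2, 26]
|AC| ∈ [8, 20]
|BC| ∈ [0, 32]

|CA| ∈ [8, 20]  (≈ [8.0000, 20.0000])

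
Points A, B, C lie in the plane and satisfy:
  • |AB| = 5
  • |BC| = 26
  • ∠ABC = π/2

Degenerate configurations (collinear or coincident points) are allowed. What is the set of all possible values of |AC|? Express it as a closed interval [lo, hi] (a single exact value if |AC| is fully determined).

|AB| ∈ {5}
|BC| ∈ {26}
|AC| ∈ {√(701)}

|AC| = √(701)  (≈ 26.4764)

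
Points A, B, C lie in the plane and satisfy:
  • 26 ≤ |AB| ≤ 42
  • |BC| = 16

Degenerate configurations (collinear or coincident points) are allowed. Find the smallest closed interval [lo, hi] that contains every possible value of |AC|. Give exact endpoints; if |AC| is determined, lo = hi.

|AC| ∈ [10, 58]  (≈ [10.0000, 58.0000])

|AB| ∈ [26, 42]
|BC| ∈ {16}
|AC| ∈ [10, 58]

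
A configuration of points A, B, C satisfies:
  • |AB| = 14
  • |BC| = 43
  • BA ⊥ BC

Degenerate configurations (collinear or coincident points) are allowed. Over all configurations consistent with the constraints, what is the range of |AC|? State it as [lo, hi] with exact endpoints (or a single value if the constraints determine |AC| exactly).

|AC| = √(2045)  (≈ 45.2217)

|AB| ∈ {14}
|BC| ∈ {43}
|AC| ∈ {√(2045)}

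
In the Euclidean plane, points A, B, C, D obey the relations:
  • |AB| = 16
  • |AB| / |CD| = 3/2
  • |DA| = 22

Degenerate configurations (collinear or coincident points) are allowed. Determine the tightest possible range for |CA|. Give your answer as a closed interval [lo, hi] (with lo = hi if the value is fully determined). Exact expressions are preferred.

|AB| ∈ {16}
|AD| ∈ {22}
|CD| ∈ {32/3}
|BD| ∈ [6, 38]
|AC| ∈ [34/3, 98/3]
|BC| ∈ [0, 146/3]

|CA| ∈ [34/3, 98/3]  (≈ [11.3333, 32.6667])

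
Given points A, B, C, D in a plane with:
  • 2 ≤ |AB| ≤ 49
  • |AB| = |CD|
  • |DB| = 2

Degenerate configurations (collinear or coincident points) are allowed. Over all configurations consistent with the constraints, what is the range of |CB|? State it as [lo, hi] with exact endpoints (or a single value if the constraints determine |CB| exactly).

|AB| ∈ [2, 49]
|BD| ∈ {2}
|CD| ∈ [2, 49]
|AD| ∈ [0, 51]
|BC| ∈ [0, 51]
|AC| ∈ [0, 100]

|CB| ∈ [0, 51]  (≈ [0.0000, 51.0000])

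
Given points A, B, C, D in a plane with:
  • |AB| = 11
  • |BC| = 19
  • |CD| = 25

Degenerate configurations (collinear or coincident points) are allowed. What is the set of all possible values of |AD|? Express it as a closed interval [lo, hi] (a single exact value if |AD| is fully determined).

|AB| ∈ {11}
|BC| ∈ {19}
|CD| ∈ {25}
|AC| ∈ [8, 30]
|BD| ∈ [6, 44]
|AD| ∈ [0, 55]

|AD| ∈ [0, 55]  (≈ [0.0000, 55.0000])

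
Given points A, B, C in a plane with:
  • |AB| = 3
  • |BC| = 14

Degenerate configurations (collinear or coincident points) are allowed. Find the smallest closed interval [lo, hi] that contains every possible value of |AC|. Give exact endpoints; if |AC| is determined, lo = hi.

|AB| ∈ {3}
|BC| ∈ {14}
|AC| ∈ [11, 17]

|AC| ∈ [11, 17]  (≈ [11.0000, 17.0000])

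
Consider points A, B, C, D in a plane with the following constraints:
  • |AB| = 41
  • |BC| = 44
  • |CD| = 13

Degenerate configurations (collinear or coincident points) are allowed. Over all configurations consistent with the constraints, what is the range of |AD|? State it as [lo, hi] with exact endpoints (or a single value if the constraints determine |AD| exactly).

|AD| ∈ [0, 98]  (≈ [0.0000, 98.0000])

|AB| ∈ {41}
|BC| ∈ {44}
|CD| ∈ {13}
|AC| ∈ [3, 85]
|BD| ∈ [31, 57]
|AD| ∈ [0, 98]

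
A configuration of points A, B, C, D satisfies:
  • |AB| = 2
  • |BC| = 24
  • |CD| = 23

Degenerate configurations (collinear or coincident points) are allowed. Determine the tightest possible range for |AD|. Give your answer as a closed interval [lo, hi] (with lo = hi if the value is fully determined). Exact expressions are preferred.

|AD| ∈ [0, 49]  (≈ [0.0000, 49.0000])

|AB| ∈ {2}
|BC| ∈ {24}
|CD| ∈ {23}
|AC| ∈ [22, 26]
|BD| ∈ [1, 47]
|AD| ∈ [0, 49]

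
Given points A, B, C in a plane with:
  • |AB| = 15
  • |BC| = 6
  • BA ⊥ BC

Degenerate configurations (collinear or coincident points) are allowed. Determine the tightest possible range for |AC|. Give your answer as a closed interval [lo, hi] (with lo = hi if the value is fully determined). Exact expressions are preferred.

|AB| ∈ {15}
|BC| ∈ {6}
|AC| ∈ {3·√(29)}

|AC| = 3·√(29)  (≈ 16.1555)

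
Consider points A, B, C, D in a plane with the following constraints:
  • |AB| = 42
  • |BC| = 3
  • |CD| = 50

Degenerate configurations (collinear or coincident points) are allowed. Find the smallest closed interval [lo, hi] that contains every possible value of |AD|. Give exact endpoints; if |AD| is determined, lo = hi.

|AD| ∈ [5, 95]  (≈ [5.0000, 95.0000])

|AB| ∈ {42}
|BC| ∈ {3}
|CD| ∈ {50}
|AC| ∈ [39, 45]
|BD| ∈ [47, 53]
|AD| ∈ [5, 95]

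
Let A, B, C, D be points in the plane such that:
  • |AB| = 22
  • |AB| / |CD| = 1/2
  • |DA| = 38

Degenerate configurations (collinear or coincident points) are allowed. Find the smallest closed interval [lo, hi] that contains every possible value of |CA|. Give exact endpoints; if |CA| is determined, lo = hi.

|AB| ∈ {22}
|AD| ∈ {38}
|CD| ∈ {44}
|BD| ∈ [16, 60]
|AC| ∈ [6, 82]
|BC| ∈ [0, 104]

|CA| ∈ [6, 82]  (≈ [6.0000, 82.0000])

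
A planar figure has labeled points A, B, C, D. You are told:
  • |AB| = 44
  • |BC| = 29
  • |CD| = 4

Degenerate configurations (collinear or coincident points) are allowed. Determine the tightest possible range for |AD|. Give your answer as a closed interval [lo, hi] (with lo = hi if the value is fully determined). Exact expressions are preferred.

|AB| ∈ {44}
|BC| ∈ {29}
|CD| ∈ {4}
|AC| ∈ [15, 73]
|BD| ∈ [25, 33]
|AD| ∈ [11, 77]

|AD| ∈ [11, 77]  (≈ [11.0000, 77.0000])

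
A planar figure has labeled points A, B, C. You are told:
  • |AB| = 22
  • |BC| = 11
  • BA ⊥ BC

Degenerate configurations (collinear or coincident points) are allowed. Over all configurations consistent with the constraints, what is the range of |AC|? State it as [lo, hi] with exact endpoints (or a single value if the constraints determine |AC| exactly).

|AC| = 11·√(5)  (≈ 24.5967)

|AB| ∈ {22}
|BC| ∈ {11}
|AC| ∈ {11·√(5)}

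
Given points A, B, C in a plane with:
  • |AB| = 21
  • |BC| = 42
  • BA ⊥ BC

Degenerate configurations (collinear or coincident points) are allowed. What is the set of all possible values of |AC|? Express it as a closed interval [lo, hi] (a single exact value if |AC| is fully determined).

|AB| ∈ {21}
|BC| ∈ {42}
|AC| ∈ {21·√(5)}

|AC| = 21·√(5)  (≈ 46.9574)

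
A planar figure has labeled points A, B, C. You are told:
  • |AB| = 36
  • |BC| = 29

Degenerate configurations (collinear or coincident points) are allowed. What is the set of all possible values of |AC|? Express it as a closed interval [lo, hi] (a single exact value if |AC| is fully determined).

|AB| ∈ {36}
|BC| ∈ {29}
|AC| ∈ [7, 65]

|AC| ∈ [7, 65]  (≈ [7.0000, 65.0000])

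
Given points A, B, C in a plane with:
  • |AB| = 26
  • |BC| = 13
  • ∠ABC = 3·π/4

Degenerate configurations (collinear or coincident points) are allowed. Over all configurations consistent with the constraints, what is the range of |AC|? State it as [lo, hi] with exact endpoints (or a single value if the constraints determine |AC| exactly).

|AC| = 13·√(2·√(2) + 5)  (≈ 36.3731)

|AB| ∈ {26}
|BC| ∈ {13}
|AC| ∈ {13·√(2·√(2) + 5)}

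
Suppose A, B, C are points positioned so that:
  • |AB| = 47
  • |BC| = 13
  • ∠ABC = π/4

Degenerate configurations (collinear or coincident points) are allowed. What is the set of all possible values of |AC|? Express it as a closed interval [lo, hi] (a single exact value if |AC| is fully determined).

|AC| = √(2378 - 611·√(2))  (≈ 38.9091)

|AB| ∈ {47}
|BC| ∈ {13}
|AC| ∈ {√(2378 - 611·√(2))}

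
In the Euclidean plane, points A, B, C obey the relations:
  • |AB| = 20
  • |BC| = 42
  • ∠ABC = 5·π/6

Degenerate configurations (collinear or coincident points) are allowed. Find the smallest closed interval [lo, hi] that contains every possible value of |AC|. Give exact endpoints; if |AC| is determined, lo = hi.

|AC| = 2·√(210·√(3) + 541)  (≈ 60.1575)

|AB| ∈ {20}
|BC| ∈ {42}
|AC| ∈ {2·√(210·√(3) + 541)}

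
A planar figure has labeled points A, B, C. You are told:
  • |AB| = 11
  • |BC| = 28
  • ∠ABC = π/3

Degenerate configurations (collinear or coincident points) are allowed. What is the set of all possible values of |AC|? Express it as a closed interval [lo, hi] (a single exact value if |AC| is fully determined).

|AB| ∈ {11}
|BC| ∈ {28}
|AC| ∈ {√(597)}

|AC| = √(597)  (≈ 24.4336)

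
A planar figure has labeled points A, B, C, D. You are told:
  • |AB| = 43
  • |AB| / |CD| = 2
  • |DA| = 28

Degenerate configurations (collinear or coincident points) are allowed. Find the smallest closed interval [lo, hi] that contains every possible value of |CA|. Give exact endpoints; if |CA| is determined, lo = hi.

|AB| ∈ {43}
|AD| ∈ {28}
|CD| ∈ {43/2}
|BD| ∈ [15, 71]
|AC| ∈ [13/2, 99/2]
|BC| ∈ [0, 185/2]

|CA| ∈ [13/2, 99/2]  (≈ [6.5000, 49.5000])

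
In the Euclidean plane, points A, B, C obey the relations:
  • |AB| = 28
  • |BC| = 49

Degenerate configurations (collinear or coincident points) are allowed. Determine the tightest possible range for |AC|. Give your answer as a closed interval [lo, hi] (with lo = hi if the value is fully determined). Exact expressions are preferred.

|AC| ∈ [21, 77]  (≈ [21.0000, 77.0000])

|AB| ∈ {28}
|BC| ∈ {49}
|AC| ∈ [21, 77]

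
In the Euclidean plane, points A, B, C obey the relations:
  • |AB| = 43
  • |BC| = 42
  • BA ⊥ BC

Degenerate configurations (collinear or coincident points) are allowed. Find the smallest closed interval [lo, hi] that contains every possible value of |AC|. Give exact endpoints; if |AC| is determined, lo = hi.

|AC| = √(3613)  (≈ 60.1082)

|AB| ∈ {43}
|BC| ∈ {42}
|AC| ∈ {√(3613)}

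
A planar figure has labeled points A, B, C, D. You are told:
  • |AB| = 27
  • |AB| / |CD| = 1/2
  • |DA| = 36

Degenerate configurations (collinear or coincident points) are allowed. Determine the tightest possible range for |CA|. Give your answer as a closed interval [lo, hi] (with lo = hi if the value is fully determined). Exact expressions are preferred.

|AB| ∈ {27}
|AD| ∈ {36}
|CD| ∈ {54}
|BD| ∈ [9, 63]
|AC| ∈ [18, 90]
|BC| ∈ [0, 117]

|CA| ∈ [18, 90]  (≈ [18.0000, 90.0000])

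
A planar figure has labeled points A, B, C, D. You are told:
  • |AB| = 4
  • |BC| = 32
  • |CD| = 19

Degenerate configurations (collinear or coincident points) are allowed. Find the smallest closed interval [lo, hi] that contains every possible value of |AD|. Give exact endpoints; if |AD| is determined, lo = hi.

|AB| ∈ {4}
|BC| ∈ {32}
|CD| ∈ {19}
|AC| ∈ [28, 36]
|BD| ∈ [13, 51]
|AD| ∈ [9, 55]

|AD| ∈ [9, 55]  (≈ [9.0000, 55.0000])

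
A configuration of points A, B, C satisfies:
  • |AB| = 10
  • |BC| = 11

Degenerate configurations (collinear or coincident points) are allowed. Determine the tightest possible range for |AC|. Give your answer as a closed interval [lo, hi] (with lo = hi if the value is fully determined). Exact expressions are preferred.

|AB| ∈ {10}
|BC| ∈ {11}
|AC| ∈ [1, 21]

|AC| ∈ [1, 21]  (≈ [1.0000, 21.0000])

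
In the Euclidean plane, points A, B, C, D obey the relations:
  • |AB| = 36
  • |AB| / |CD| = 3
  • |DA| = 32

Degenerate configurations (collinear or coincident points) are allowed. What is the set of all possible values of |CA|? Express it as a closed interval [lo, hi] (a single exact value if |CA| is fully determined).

|CA| ∈ [20, 44]  (≈ [20.0000, 44.0000])

|AB| ∈ {36}
|AD| ∈ {32}
|CD| ∈ {12}
|BD| ∈ [4, 68]
|AC| ∈ [20, 44]
|BC| ∈ [0, 80]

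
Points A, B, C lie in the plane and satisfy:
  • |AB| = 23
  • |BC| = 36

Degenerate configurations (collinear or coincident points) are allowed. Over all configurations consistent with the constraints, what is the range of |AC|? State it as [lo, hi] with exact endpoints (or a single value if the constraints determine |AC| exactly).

|AB| ∈ {23}
|BC| ∈ {36}
|AC| ∈ [13, 59]

|AC| ∈ [13, 59]  (≈ [13.0000, 59.0000])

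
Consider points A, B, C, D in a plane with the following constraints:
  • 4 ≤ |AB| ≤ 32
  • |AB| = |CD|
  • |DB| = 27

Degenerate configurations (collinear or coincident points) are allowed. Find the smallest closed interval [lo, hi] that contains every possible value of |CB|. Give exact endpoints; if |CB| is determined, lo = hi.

|CB| ∈ [0, 59]  (≈ [0.0000, 59.0000])

|AB| ∈ [4, 32]
|BD| ∈ {27}
|CD| ∈ [4, 32]
|AD| ∈ [0, 59]
|BC| ∈ [0, 59]
|AC| ∈ [0, 91]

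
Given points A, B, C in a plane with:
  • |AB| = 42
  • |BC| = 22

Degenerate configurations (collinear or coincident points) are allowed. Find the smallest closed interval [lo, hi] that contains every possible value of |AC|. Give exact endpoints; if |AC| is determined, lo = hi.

|AC| ∈ [20, 64]  (≈ [20.0000, 64.0000])

|AB| ∈ {42}
|BC| ∈ {22}
|AC| ∈ [20, 64]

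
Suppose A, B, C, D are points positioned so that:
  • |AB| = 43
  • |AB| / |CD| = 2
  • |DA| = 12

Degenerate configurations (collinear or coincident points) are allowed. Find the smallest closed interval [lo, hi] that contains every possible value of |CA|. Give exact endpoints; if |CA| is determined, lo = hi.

|AB| ∈ {43}
|AD| ∈ {12}
|CD| ∈ {43/2}
|BD| ∈ [31, 55]
|AC| ∈ [19/2, 67/2]
|BC| ∈ [19/2, 153/2]

|CA| ∈ [19/2, 67/2]  (≈ [9.5000, 33.5000])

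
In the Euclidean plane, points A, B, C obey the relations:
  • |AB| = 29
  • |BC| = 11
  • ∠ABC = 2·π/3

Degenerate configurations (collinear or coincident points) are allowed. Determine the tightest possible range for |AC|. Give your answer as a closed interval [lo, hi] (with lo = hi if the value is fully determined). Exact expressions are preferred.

|AC| = √(1281)  (≈ 35.7911)

|AB| ∈ {29}
|BC| ∈ {11}
|AC| ∈ {√(1281)}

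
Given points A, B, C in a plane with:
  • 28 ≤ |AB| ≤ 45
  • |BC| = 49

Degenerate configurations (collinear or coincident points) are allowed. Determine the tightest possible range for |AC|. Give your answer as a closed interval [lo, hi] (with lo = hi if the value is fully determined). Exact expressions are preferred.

|AB| ∈ [28, 45]
|BC| ∈ {49}
|AC| ∈ [4, 94]

|AC| ∈ [4, 94]  (≈ [4.0000, 94.0000])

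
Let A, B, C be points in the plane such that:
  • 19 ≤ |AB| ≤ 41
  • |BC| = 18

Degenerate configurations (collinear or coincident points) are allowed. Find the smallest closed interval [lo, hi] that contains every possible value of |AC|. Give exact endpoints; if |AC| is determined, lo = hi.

|AC| ∈ [1, 59]  (≈ [1.0000, 59.0000])

|AB| ∈ [19, 41]
|BC| ∈ {18}
|AC| ∈ [1, 59]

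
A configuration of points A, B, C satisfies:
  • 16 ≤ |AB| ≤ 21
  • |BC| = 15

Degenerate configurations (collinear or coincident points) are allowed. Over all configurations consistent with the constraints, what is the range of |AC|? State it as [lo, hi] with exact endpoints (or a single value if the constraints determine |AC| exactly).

|AC| ∈ [1, 36]  (≈ [1.0000, 36.0000])

|AB| ∈ [16, 21]
|BC| ∈ {15}
|AC| ∈ [1, 36]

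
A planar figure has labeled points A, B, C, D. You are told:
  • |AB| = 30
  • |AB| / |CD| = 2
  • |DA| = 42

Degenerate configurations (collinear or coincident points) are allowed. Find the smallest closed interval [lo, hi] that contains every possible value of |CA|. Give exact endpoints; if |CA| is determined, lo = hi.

|AB| ∈ {30}
|AD| ∈ {42}
|CD| ∈ {15}
|BD| ∈ [12, 72]
|AC| ∈ [27, 57]
|BC| ∈ [0, 87]

|CA| ∈ [27, 57]  (≈ [27.0000, 57.0000])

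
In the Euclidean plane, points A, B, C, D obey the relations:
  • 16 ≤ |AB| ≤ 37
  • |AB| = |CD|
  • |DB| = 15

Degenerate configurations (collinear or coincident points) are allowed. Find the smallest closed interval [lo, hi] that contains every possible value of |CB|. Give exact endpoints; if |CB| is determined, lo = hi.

|AB| ∈ [16, 37]
|BD| ∈ {15}
|CD| ∈ [16, 37]
|AD| ∈ [1, 52]
|BC| ∈ [1, 52]
|AC| ∈ [0, 89]

|CB| ∈ [1, 52]  (≈ [1.0000, 52.0000])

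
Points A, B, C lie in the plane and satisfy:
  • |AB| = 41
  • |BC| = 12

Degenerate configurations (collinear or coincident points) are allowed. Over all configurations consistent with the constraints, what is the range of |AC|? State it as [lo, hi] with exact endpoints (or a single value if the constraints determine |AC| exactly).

|AC| ∈ [29, 53]  (≈ [29.0000, 53.0000])

|AB| ∈ {41}
|BC| ∈ {12}
|AC| ∈ [29, 53]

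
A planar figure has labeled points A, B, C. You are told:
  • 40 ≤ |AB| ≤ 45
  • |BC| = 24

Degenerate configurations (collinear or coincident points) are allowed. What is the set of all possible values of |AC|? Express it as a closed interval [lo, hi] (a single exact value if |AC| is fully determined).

|AB| ∈ [40, 45]
|BC| ∈ {24}
|AC| ∈ [16, 69]

|AC| ∈ [16, 69]  (≈ [16.0000, 69.0000])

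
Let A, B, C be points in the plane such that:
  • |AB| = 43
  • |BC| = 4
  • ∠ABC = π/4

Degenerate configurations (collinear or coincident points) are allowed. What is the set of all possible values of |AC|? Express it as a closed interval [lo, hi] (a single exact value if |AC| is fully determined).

|AC| = √(1865 - 172·√(2))  (≈ 40.2710)

|AB| ∈ {43}
|BC| ∈ {4}
|AC| ∈ {√(1865 - 172·√(2))}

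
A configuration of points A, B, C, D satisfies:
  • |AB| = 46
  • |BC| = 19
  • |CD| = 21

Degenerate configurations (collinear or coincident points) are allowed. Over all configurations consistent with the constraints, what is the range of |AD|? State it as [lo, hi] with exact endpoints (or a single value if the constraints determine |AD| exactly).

|AB| ∈ {46}
|BC| ∈ {19}
|CD| ∈ {21}
|AC| ∈ [27, 65]
|BD| ∈ [2, 40]
|AD| ∈ [6, 86]

|AD| ∈ [6, 86]  (≈ [6.0000, 86.0000])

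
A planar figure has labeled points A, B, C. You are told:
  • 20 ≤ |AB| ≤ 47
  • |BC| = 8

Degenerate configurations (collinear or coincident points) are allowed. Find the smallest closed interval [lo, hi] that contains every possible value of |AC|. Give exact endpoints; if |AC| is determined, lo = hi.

|AB| ∈ [20, 47]
|BC| ∈ {8}
|AC| ∈ [12, 55]

|AC| ∈ [12, 55]  (≈ [12.0000, 55.0000])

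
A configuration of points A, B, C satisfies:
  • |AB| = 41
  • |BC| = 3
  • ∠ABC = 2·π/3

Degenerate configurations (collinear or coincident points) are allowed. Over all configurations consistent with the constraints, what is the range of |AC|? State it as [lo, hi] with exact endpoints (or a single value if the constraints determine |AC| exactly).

|AC| = 7·√(37)  (≈ 42.5793)

|AB| ∈ {41}
|BC| ∈ {3}
|AC| ∈ {7·√(37)}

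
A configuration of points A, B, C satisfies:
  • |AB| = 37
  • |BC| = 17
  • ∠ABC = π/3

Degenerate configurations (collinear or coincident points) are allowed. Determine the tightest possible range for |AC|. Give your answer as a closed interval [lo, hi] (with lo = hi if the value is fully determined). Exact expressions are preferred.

|AC| = 7·√(21)  (≈ 32.0780)

|AB| ∈ {37}
|BC| ∈ {17}
|AC| ∈ {7·√(21)}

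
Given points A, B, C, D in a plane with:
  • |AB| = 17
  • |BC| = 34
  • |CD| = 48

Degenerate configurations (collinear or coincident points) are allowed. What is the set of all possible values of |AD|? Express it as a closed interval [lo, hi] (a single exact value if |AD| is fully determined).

|AD| ∈ [0, 99]  (≈ [0.0000, 99.0000])

|AB| ∈ {17}
|BC| ∈ {34}
|CD| ∈ {48}
|AC| ∈ [17, 51]
|BD| ∈ [14, 82]
|AD| ∈ [0, 99]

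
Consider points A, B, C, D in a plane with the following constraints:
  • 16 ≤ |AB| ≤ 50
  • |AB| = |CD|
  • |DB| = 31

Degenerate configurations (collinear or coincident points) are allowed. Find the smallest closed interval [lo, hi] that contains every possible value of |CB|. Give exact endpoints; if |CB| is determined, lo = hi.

|CB| ∈ [0, 81]  (≈ [0.0000, 81.0000])

|AB| ∈ [16, 50]
|BD| ∈ {31}
|CD| ∈ [16, 50]
|AD| ∈ [0, 81]
|BC| ∈ [0, 81]
|AC| ∈ [0, 131]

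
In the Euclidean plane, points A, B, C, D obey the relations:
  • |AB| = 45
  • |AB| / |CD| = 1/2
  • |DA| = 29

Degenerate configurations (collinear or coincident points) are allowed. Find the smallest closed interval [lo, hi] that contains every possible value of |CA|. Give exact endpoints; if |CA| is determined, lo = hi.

|CA| ∈ [61, 119]  (≈ [61.0000, 119.0000])

|AB| ∈ {45}
|AD| ∈ {29}
|CD| ∈ {90}
|BD| ∈ [16, 74]
|AC| ∈ [61, 119]
|BC| ∈ [16, 164]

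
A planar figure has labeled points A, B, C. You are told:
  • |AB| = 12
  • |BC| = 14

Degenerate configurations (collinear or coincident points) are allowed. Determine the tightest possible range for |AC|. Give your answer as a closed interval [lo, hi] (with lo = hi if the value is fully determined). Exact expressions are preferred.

|AB| ∈ {12}
|BC| ∈ {14}
|AC| ∈ [2, 26]

|AC| ∈ [2, 26]  (≈ [2.0000, 26.0000])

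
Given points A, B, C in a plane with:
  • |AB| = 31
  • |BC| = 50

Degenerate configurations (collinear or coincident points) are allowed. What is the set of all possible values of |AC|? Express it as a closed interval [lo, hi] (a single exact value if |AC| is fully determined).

|AC| ∈ [19, 81]  (≈ [19.0000, 81.0000])

|AB| ∈ {31}
|BC| ∈ {50}
|AC| ∈ [19, 81]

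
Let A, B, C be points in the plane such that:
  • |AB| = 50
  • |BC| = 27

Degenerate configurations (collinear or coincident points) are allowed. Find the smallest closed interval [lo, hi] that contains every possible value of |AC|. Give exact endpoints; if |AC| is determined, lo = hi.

|AC| ∈ [23, 77]  (≈ [23.0000, 77.0000])

|AB| ∈ {50}
|BC| ∈ {27}
|AC| ∈ [23, 77]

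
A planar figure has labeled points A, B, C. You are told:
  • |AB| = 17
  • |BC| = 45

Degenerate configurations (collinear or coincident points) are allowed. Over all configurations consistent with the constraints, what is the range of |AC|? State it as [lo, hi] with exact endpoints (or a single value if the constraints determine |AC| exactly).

|AC| ∈ [28, 62]  (≈ [28.0000, 62.0000])

|AB| ∈ {17}
|BC| ∈ {45}
|AC| ∈ [28, 62]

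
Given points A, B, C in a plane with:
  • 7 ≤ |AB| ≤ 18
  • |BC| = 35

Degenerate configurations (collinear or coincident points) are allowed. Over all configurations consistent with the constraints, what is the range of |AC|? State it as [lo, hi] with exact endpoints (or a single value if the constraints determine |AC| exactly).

|AC| ∈ [17, 53]  (≈ [17.0000, 53.0000])

|AB| ∈ [7, 18]
|BC| ∈ {35}
|AC| ∈ [17, 53]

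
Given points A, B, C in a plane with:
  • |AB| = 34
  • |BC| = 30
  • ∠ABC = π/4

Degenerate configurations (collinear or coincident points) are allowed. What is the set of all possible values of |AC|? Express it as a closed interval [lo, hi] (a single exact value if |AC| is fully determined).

|AB| ∈ {34}
|BC| ∈ {30}
|AC| ∈ {2·√(514 - 255·√(2))}

|AC| = 2·√(514 - 255·√(2))  (≈ 24.7690)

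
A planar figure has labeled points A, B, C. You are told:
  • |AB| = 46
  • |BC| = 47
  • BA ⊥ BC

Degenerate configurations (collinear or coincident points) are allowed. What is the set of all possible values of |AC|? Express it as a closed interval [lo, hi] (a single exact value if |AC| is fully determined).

|AC| = 5·√(173)  (≈ 65.7647)

|AB| ∈ {46}
|BC| ∈ {47}
|AC| ∈ {5·√(173)}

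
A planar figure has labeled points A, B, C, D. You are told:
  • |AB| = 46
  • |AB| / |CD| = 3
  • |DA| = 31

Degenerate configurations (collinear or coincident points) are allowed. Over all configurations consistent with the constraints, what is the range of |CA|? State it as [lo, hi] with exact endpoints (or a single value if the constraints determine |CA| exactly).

|CA| ∈ [47/3, 139/3]  (≈ [15.6667, 46.3333])

|AB| ∈ {46}
|AD| ∈ {31}
|CD| ∈ {46/3}
|BD| ∈ [15, 77]
|AC| ∈ [47/3, 139/3]
|BC| ∈ [0, 277/3]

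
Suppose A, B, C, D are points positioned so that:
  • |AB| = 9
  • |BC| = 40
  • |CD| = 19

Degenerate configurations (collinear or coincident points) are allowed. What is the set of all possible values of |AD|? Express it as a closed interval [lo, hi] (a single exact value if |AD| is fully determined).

|AB| ∈ {9}
|BC| ∈ {40}
|CD| ∈ {19}
|AC| ∈ [31, 49]
|BD| ∈ [21, 59]
|AD| ∈ [12, 68]

|AD| ∈ [12, 68]  (≈ [12.0000, 68.0000])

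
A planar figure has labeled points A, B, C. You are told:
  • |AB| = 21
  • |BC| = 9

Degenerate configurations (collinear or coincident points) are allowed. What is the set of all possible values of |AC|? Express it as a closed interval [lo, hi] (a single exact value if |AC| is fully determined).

|AC| ∈ [12, 30]  (≈ [12.0000, 30.0000])

|AB| ∈ {21}
|BC| ∈ {9}
|AC| ∈ [12, 30]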